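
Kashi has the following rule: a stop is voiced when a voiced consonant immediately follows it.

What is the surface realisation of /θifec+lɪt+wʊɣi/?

[θifeɟlɪdwʊɣi]

/c/ is a voiceless palatal stop. The following trigger /l/ is voiced, so /c/ must become voiced as well.
The voiced palatal stop is [ɟ], so /c/ → [ɟ].
At the second juncture, /t/ likewise becomes [d] adjacent to /w/.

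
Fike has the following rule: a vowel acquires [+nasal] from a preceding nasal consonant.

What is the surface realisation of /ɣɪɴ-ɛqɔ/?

[ɣɪɴɛ̃qɔ]

The vowel /ɛ/ is adjacent to the preceding nasal /ɴ/, so it acquires [+nasal] and surfaces as [ɛ̃].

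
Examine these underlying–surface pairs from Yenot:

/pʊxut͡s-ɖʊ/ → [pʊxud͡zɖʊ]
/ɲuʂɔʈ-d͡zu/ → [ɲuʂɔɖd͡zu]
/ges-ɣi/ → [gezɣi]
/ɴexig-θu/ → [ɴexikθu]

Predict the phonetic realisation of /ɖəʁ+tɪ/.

The data show regressive voicing assimilation: /t͡s/ → [d͡z] before /ɖ/; /ʈ/ → [ɖ] before /d͡z/; /s/ → [z] before /ɣ/; /g/ → [k] before /θ/. In each pair only voicing changes, matching the following consonant, while place and manner stay constant.
/ʁ/ is a voiced uvular fricative. The following trigger /t/ is voiceless, so /ʁ/ must become voiceless as well.
A voiceless uvular fricative is [χ], so the surface segment is [χ].

[ɖəχtɪ]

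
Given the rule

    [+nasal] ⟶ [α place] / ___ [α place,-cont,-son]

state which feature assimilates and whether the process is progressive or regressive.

The shared variable α links the value of the place features (abbreviated [place]) on the target to the same value on the neighbouring segment, so place is the feature that assimilates.
Since the environment is written after the underscore, the trigger follows the target; the direction is regressive.

regressive place assimilation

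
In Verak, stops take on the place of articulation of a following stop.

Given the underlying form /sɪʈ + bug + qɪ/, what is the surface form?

[sɪpbuɢqɪ]

The rule targets /ʈ/ (voiceless retroflex stop), which sits before the trigger /b/ (bilabial).
Changing only its place to bilabial gives [p] — the voiceless bilabial stop.
The same rule applies at the second boundary: /g/ → [ɢ] next to /q/.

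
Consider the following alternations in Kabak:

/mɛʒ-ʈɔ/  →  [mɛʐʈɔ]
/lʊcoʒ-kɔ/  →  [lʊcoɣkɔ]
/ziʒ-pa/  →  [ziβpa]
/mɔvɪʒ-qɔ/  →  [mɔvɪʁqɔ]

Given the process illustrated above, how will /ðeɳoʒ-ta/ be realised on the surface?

[ðeɳozta]

The data show regressive place assimilation: /ʒ/ → [ʐ] before /ʈ/; /ʒ/ → [ɣ] before /k/; /ʒ/ → [β] before /p/; /ʒ/ → [ʁ] before /q/. In each pair only place changes, matching the following consonant, while manner and voice stay constant.
The rule targets /ʒ/ (voiced postalveolar fricative), which sits before the trigger /t/ (alveolar).
The voiced alveolar fricative is [z], so /ʒ/ → [z].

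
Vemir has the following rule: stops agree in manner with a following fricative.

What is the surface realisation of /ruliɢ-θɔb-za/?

[ruliʁθɔβza]

/ɢ/ is a voiced uvular stop. The following trigger /θ/ is a fricative, so /ɢ/ must become a fricative as well.
A voiced uvular fricative is [ʁ], so the surface segment is [ʁ].
The same rule applies at the second boundary: /b/ → [β] next to /z/.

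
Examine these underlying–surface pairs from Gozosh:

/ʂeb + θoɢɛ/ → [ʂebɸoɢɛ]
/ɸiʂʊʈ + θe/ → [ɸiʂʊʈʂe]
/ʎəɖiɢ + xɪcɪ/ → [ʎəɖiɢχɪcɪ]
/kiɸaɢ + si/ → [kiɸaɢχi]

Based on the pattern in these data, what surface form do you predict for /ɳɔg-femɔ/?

[ɳɔgxemɔ]

The data show progressive place assimilation: /θ/ → [ɸ] after /b/; /θ/ → [ʂ] after /ʈ/; /x/ → [χ] after /ɢ/; /s/ → [χ] after /ɢ/. In each pair only place changes, matching the preceding consonant, while manner and voice stay constant.
/f/ is a voiceless labiodental fricative. The preceding trigger /g/ is velar, so /f/ must become velar as well.
Changing only its place to velar gives [x] — the voiceless velar fricative.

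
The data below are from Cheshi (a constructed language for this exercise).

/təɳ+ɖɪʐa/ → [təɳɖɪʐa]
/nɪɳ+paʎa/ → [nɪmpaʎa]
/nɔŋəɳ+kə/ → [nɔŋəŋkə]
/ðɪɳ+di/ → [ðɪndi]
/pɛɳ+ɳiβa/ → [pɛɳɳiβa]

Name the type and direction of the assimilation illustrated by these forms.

regressive place assimilation

Underlying /ɳ/ is realised as [m] next to /p/; /p/ itself does not change.
/ɳ/ is retroflex while /p/ is bilabial; the output [m] is bilabial, matching the trigger — so the feature that spreads is place.
Manner and voice are unchanged, so the assimilation is partial, not total.
Checking the remaining alternations: /ɳ/ → [ŋ] before /k/ (retroflex → velar, matching velar); /ɳ/ → [n] before /d/ (retroflex → alveolar, matching alveolar) — only place changes, and always toward the following segment.
Nothing changes in [təɳɖɪʐa], [pɛɳɳiβa]: there the adjacent consonants already agree in place (/ɳ/ and /ɖ/ are both retroflex; /ɳ/ and /ɳ/ are both retroflex), so these forms are consistent with the same rule.
The trigger is the following segment, so the direction is regressive (anticipatory).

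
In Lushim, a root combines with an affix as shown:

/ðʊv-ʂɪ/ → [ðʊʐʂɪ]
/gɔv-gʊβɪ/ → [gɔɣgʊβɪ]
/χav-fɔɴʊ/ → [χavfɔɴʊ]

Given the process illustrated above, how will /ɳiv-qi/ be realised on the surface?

[ɳiʁqi]

The data show regressive place assimilation: /v/ → [ʐ] before /ʂ/; /v/ → [ɣ] before /g/. In each pair only place changes, matching the following consonant, while manner and voice stay constant.
No alternation appears in [χavfɔɴʊ]: there the adjacent consonants already agree in place (/v/ and /f/ are both labiodental), so this form is consistent with the same rule.
/v/ is a voiced labiodental fricative. The following trigger /q/ is uvular, so /v/ must become uvular as well.
The voiced uvular fricative is [ʁ], so /v/ → [ʁ].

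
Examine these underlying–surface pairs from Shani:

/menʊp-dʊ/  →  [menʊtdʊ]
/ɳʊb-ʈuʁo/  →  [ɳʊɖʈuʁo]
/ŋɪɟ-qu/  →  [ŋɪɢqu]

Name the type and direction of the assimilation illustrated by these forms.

The segment that alternates is /p/, which surfaces as [t] when adjacent to /d/.
The change bilabial → alveolar matches the place of the following /d/, identifying this as place assimilation.
Manner and voice are unchanged, so the assimilation is partial, not total.
The other alternating forms pattern the same way: /b/ → [ɖ] before /ʈ/ (bilabial → retroflex, matching retroflex); /ɟ/ → [ɢ] before /q/ (palatal → uvular, matching uvular) — only place changes, and always toward the following segment.
The trigger is the following segment, so the direction is regressive (anticipatory).

regressive place assimilation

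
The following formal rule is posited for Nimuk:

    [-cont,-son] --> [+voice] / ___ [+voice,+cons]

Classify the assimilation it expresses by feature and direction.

regressive voicing assimilation

The target ([-cont,-son], stops) acquires [+voice] next to a voiced consonant ([+voice,+cons]) — it takes on the voicing of its neighbour, so the feature that spreads is voicing.
Since the environment is written after the underscore, the trigger follows the target; the direction is regressive.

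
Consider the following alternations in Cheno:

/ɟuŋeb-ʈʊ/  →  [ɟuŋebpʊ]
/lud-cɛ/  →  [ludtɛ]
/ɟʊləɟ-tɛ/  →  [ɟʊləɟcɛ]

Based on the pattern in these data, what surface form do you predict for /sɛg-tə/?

[sɛgkə]

The data show progressive place assimilation: /ʈ/ → [p] after /b/; /c/ → [t] after /d/; /t/ → [c] after /ɟ/. In each pair only place changes, matching the preceding consonant, while manner and voice stay constant.
/t/ is a voiceless alveolar stop. The preceding trigger /g/ is velar, so /t/ must become velar as well.
Changing only its place to velar gives [k] — the voiceless velar stop.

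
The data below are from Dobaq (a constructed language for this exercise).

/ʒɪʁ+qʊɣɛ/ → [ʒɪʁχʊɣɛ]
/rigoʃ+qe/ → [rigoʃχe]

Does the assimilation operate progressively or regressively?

progressive

The segment that alternates is /q/, which surfaces as [χ] when adjacent to /ʁ/.
/q/ is a stop while /ʁ/ is a fricative; the output [χ] is a fricative, matching the trigger — so the feature that spreads is manner.
The other alternating form patterns the same way: /q/ → [χ] after /ʃ/ (stop → fricative, matching a fricative) — only manner changes, and always toward the preceding segment.
Since the segment that changes follows the conditioning segment, the assimilation is progressive.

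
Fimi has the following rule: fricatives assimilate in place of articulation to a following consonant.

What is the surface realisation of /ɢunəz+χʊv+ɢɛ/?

/z/ is a voiced alveolar fricative. The following trigger /χ/ is uvular, so /z/ must become uvular as well.
Changing only its place to uvular gives [ʁ] — the voiced uvular fricative.
The same rule applies at the second boundary: /v/ → [ʁ] next to /ɢ/.

[ɢunəʁχʊʁɢɛ]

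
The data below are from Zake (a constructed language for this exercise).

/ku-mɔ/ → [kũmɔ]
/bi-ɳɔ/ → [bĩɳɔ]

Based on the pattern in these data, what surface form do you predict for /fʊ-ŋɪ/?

[fʊ̃ŋɪ]

The data show regressive nasality assimilation (vowel nasalisation): /u/ → [ũ] before /m/; /i/ → [ĩ] before /ɳ/ — a vowel is nasalised by an immediately following nasal consonant.
The vowel /ʊ/ is adjacent to the following nasal /ŋ/, so it acquires [+nasal] and surfaces as [ʊ̃].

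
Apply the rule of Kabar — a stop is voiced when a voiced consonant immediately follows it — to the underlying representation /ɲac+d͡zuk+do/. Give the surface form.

The rule targets /c/ (voiceless palatal stop), which sits before the trigger /d͡z/ (voiced).
A voiced palatal stop is [ɟ], so the surface segment is [ɟ].
The same rule applies at the second boundary: /k/ → [g] next to /d/.

[ɲaɟd͡zugdo]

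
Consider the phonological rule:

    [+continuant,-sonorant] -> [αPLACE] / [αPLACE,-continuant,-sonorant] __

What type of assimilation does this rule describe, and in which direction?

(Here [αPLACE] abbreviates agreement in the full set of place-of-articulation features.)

progressive place assimilation

The shared variable α links the value of the place features (abbreviated [PLACE]) on the target to the same value on the neighbouring segment, so place is the feature that assimilates.
Since the environment is written before the underscore, the trigger precedes the target; the direction is progressive.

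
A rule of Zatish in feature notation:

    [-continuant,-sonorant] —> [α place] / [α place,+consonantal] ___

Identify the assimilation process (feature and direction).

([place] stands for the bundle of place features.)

The shared variable α links the value of the place features (abbreviated [place]) on the target to the same value on the neighbouring segment, so place is the feature that assimilates.
Since the environment is written before the underscore, the trigger precedes the target; the direction is progressive.

progressive place assimilation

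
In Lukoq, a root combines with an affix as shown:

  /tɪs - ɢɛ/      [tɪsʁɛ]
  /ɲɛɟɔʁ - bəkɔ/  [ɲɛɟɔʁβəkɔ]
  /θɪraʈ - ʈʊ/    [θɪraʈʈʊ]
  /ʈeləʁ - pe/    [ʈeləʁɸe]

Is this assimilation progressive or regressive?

Underlying /ɢ/ is realised as [ʁ] next to /s/; /s/ itself does not change.
/ɢ/ is a stop while /s/ is a fricative; the output [ʁ] is a fricative, matching the trigger — so the feature that spreads is manner.
The other alternating forms pattern the same way: /b/ → [β] after /ʁ/ (stop → fricative, matching a fricative); /p/ → [ɸ] after /ʁ/ (stop → fricative, matching a fricative) — only manner changes, and always toward the preceding segment.
Nothing changes in [θɪraʈʈʊ]: there the adjacent consonants already agree in manner (/ʈ/ and /ʈ/ are both stops), so this form is consistent with the same rule.
Since the segment that changes follows the conditioning segment, the assimilation is progressive.

progressive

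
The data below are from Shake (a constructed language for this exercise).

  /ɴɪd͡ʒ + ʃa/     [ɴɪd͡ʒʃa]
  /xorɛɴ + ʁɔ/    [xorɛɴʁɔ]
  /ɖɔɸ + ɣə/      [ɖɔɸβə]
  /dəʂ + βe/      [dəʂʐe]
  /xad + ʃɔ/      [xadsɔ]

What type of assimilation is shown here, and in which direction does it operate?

progressive place assimilation

Underlying /ɣ/ is realised as [β] next to /ɸ/; /ɸ/ itself does not change.
/ɣ/ is velar while /ɸ/ is bilabial; the output [β] is bilabial, matching the trigger — so the feature that spreads is place.
Manner and voice are unchanged, so the assimilation is partial, not total.
The other alternating forms pattern the same way: /β/ → [ʐ] after /ʂ/ (bilabial → retroflex, matching retroflex); /ʃ/ → [s] after /d/ (postalveolar → alveolar, matching alveolar) — only place changes, and always toward the preceding segment.
Nothing changes in [ɴɪd͡ʒʃa], [xorɛɴʁɔ]: there the adjacent consonants already agree in place (/ʃ/ and /d͡ʒ/ are both postalveolar; /ʁ/ and /ɴ/ are both uvular), so these forms are consistent with the same rule.
Since the segment that changes follows the conditioning segment, the assimilation is progressive.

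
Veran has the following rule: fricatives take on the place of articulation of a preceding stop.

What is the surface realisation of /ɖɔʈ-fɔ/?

[ɖɔʈʂɔ]

The rule targets /f/ (voiceless labiodental fricative), which sits after the trigger /ʈ/ (retroflex).
A voiceless retroflex fricative is [ʂ], so the surface segment is [ʂ].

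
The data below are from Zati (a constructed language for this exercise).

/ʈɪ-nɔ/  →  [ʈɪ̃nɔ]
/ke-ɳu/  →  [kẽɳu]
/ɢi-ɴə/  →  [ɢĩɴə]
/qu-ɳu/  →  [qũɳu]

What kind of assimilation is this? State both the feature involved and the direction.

regressive nasality assimilation (vowel nasalisation)

The vowel /ɪ/ surfaces as nasalised [ɪ̃] next to the following nasal /n/ — it has acquired the [+nasal] feature of its neighbour.
Likewise in the remaining data: /e/ → [ẽ] before /ɳ/; /i/ → [ĩ] before /ɴ/; /u/ → [ũ] before /ɳ/ — each time a vowel is nasalised next to a following nasal.
Because the conditioning nasal is to the right of the vowel that changes, the process is regressive (anticipatory).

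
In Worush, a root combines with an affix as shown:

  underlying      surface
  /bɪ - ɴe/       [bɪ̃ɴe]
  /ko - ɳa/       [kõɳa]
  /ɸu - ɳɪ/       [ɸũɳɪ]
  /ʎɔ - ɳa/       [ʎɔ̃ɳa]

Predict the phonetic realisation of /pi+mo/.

The data show regressive nasality assimilation (vowel nasalisation): /ɪ/ → [ɪ̃] before /ɴ/; /o/ → [õ] before /ɳ/; /u/ → [ũ] before /ɳ/; /ɔ/ → [ɔ̃] before /ɳ/ — a vowel is nasalised by an immediately following nasal consonant.
The vowel /i/ is adjacent to the following nasal /m/, so it acquires [+nasal] and surfaces as [ĩ].

[pĩmo]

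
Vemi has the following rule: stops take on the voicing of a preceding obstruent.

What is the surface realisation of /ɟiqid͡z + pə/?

The rule targets /p/ (voiceless bilabial stop), which sits after the trigger /d͡z/ (voiced).
Changing only its voicing to voiced gives [b] — the voiced bilabial stop.

[ɟiqid͡zbə]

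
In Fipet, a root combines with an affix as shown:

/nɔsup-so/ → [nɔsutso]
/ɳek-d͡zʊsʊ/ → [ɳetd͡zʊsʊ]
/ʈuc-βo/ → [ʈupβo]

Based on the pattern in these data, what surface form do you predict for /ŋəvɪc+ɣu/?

[ŋəvɪkɣu]

The data show regressive place assimilation: /p/ → [t] before /s/; /k/ → [t] before /d͡z/; /c/ → [p] before /β/. In each pair only place changes, matching the following consonant, while manner and voice stay constant.
/c/ is a voiceless palatal stop. The following trigger /ɣ/ is velar, so /c/ must become velar as well.
The voiceless velar stop is [k], so /c/ → [k].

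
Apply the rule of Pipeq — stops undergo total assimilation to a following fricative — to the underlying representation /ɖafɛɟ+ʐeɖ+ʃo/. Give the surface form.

[ɖafɛʐʐeʃʃo]

/ɟ/ is the segment targeted by the rule; it sits immediately before /ʐ/, so it assimilates completely and surfaces as [ʐ].
At the second juncture, /ɖ/ likewise becomes [ʃ] adjacent to /ʃ/.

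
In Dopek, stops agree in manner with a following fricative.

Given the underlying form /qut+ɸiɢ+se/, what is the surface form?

[qusɸiʁse]

The rule targets /t/ (voiceless alveolar stop), which sits before the trigger /ɸ/ (fricative).
The voiceless alveolar fricative is [s], so /t/ → [s].
The same rule applies at the second boundary: /ɢ/ → [ʁ] next to /s/.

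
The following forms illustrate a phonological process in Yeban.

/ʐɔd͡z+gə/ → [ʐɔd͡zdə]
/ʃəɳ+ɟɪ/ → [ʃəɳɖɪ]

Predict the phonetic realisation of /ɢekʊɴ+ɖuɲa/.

[ɢekʊɴɢuɲa]

The data show progressive place assimilation: /g/ → [d] after /d͡z/; /ɟ/ → [ɖ] after /ɳ/. In each pair only place changes, matching the preceding consonant, while manner and voice stay constant.
/ɖ/ is a voiced retroflex stop. The preceding trigger /ɴ/ is uvular, so /ɖ/ must become uvular as well.
The voiced uvular stop is [ɢ], so /ɖ/ → [ɢ].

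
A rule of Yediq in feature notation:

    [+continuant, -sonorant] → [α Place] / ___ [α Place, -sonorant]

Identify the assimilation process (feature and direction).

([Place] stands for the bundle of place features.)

The rule copies the place features (abbreviated [Place]) from the environment onto the target, so the assimilating feature is place.
Since the environment is written after the underscore, the trigger follows the target; the direction is regressive.

regressive place assimilation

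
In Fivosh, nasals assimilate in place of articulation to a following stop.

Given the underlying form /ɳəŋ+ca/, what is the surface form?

[ɳəɲca]

The rule targets /ŋ/ (voiced velar nasal), which sits before the trigger /c/ (palatal).
A voiced palatal nasal is [ɲ], so the surface segment is [ɲ].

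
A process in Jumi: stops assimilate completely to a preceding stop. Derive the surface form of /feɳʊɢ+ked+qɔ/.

/k/ is the segment targeted by the rule; it sits immediately after /ɢ/, so it assimilates completely and surfaces as [ɢ].
The same rule applies at the second boundary: /q/ → [d] next to /d/.

[feɳʊɢɢeddɔ]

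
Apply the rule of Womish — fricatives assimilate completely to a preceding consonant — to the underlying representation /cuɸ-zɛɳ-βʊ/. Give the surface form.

[cuɸɸɛɳɳʊ]

/z/ is the segment targeted by the rule; it sits immediately after /ɸ/, so it assimilates completely and surfaces as [ɸ].
The same rule applies at the second boundary: /β/ → [ɳ] next to /ɳ/.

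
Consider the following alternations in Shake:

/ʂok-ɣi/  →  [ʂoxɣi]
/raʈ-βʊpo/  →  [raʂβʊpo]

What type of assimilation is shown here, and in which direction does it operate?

The segment that alternates is /k/, which surfaces as [x] when adjacent to /ɣ/.
/k/ is a stop while /ɣ/ is a fricative; the output [x] is a fricative, matching the trigger — so the feature that spreads is manner.
Place and voice are unchanged, so the assimilation is partial, not total.
The other alternating form patterns the same way: /ʈ/ → [ʂ] before /β/ (stop → fricative, matching a fricative) — only manner changes, and always toward the following segment.
The trigger is the following segment, so the direction is regressive (anticipatory).

regressive manner assimilation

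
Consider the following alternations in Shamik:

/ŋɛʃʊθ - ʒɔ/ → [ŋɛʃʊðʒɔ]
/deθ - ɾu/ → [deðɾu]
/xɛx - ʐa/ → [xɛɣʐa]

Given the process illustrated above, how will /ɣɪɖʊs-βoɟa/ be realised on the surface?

[ɣɪɖʊzβoɟa]

The data show regressive voicing assimilation: /θ/ → [ð] before /ʒ/; /θ/ → [ð] before /ɾ/; /x/ → [ɣ] before /ʐ/. In each pair only voicing changes, matching the following consonant, while place and manner stay constant.
The rule targets /s/ (voiceless alveolar fricative), which sits before the trigger /β/ (voiced).
A voiced alveolar fricative is [z], so the surface segment is [z].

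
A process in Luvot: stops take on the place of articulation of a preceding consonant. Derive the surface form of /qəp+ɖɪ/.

[qəpbɪ]

The rule targets /ɖ/ (voiced retroflex stop), which sits after the trigger /p/ (bilabial).
A voiced bilabial stop is [b], so the surface segment is [b].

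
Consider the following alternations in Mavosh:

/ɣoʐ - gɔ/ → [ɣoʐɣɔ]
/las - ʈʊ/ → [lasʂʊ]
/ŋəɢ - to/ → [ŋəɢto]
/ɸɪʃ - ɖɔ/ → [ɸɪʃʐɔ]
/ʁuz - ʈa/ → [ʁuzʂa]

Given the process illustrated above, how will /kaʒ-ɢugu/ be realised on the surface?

The data show progressive manner assimilation: /g/ → [ɣ] after /ʐ/; /ʈ/ → [ʂ] after /s/; /ɖ/ → [ʐ] after /ʃ/; /ʈ/ → [ʂ] after /z/. In each pair only manner changes, matching the preceding consonant, while place and voice stay constant.
Nothing changes in [ŋəɢto]: there the adjacent consonants already agree in manner (/t/ and /ɢ/ are both stops), so this form is consistent with the same rule.
/ɢ/ is a voiced uvular stop. The preceding trigger /ʒ/ is a fricative, so /ɢ/ must become a fricative as well.
The voiced uvular fricative is [ʁ], so /ɢ/ → [ʁ].

[kaʒʁugu]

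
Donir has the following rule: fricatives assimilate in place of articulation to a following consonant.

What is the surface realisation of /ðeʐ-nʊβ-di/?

The rule targets /ʐ/ (voiced retroflex fricative), which sits before the trigger /n/ (alveolar).
A voiced alveolar fricative is [z], so the surface segment is [z].
The same rule applies at the second boundary: /β/ → [z] next to /d/.

[ðeznʊzdi]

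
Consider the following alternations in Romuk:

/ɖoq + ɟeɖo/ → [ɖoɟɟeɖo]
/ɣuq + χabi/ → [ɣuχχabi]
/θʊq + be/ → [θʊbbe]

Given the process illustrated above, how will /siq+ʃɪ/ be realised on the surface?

The data show regressive total assimilation (/q/ → [ɟ] before /ɟ/; /q/ → [χ] before /χ/; /q/ → [b] before /b/): in every case the target segment becomes identical to its following neighbour, copying more than a single feature.
/q/ is the segment targeted by the rule; it sits immediately before /ʃ/, so it assimilates completely and surfaces as [ʃ].

[siʃʃɪ]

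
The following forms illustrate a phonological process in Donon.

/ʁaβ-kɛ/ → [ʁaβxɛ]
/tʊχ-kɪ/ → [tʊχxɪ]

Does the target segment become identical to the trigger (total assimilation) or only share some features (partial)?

partial assimilation

Underlying /k/ is realised as [x] next to /β/; /β/ itself does not change.
The change stop → fricative matches the manner of the preceding /β/, identifying this as manner assimilation.
Place and voice are unchanged, so the assimilation is partial, not total.
The other alternating form patterns the same way: /k/ → [x] after /χ/ (stop → fricative, matching a fricative) — only manner changes, and always toward the preceding segment.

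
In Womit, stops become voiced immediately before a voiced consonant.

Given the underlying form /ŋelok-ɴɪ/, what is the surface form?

/k/ is a voiceless velar stop. The following trigger /ɴ/ is voiced, so /k/ must become voiced as well.
A voiced velar stop is [g], so the surface segment is [g].

[ŋelogɴɪ]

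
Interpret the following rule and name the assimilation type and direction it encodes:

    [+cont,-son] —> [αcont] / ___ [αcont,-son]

The rule copies [cont] (continuancy) from the environment onto the target fricatives; since [±cont] encodes the stop/fricative manner contrast, the assimilating dimension is manner.
The conditioning segment sits to the right of the focus bar, meaning the trigger follows the segment that changes — regressive assimilation.

regressive manner assimilation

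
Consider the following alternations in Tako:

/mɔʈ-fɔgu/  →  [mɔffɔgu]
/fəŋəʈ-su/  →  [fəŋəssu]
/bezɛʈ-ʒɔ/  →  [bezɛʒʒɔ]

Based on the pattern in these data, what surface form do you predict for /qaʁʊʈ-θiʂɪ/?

[qaʁʊθθiʂɪ]

The data show regressive total assimilation (/ʈ/ → [f] before /f/; /ʈ/ → [s] before /s/; /ʈ/ → [ʒ] before /ʒ/): in every case the target segment becomes identical to its following neighbour, copying more than a single feature.
/ʈ/ is the segment targeted by the rule; it sits immediately before /θ/, so it assimilates completely and surfaces as [θ].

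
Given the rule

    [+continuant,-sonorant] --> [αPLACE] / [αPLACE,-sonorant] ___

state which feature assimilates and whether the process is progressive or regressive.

progressive place assimilation

The rule copies the place features (abbreviated [PLACE]) from the environment onto the target, so the assimilating feature is place.
Since the environment is written before the underscore, the trigger precedes the target; the direction is progressive.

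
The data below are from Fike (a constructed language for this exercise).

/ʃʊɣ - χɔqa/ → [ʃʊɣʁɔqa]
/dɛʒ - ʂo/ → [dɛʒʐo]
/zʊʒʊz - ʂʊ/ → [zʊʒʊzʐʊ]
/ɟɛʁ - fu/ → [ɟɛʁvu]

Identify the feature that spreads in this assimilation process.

voicing

Comparing underlying and surface forms, /χ/ → [ʁ] is the alternation; the neighbouring /ɣ/ is constant.
/χ/ is voiceless while /ɣ/ is voiced; the output [ʁ] is voiced, matching the trigger — so the feature that spreads is voicing.
The other alternating forms pattern the same way: /ʂ/ → [ʐ] after /ʒ/ (voiceless → voiced, matching voiced); /ʂ/ → [ʐ] after /z/ (voiceless → voiced, matching voiced); /f/ → [v] after /ʁ/ (voiceless → voiced, matching voiced) — only voicing changes, and always toward the preceding segment.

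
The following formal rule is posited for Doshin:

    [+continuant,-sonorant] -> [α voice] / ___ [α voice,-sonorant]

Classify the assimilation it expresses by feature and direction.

The shared variable α links the value of [voice] on the target to the same value on the neighbouring segment, so voicing is the feature that assimilates.
The conditioning segment sits to the right of the focus bar, meaning the trigger follows the segment that changes — regressive assimilation.

regressive voicing assimilation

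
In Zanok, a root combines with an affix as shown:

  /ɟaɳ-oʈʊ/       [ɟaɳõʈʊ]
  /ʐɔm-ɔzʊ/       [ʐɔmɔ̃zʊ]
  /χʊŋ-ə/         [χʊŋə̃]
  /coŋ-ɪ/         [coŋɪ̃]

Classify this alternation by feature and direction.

The vowel /o/ surfaces as nasalised [õ] next to the preceding nasal /ɳ/ — it has acquired the [+nasal] feature of its neighbour.
Likewise in the remaining data: /ɔ/ → [ɔ̃] after /m/; /ə/ → [ə̃] after /ŋ/; /ɪ/ → [ɪ̃] after /ŋ/ — each time a vowel is nasalised next to a preceding nasal.
Because the conditioning nasal is to the left of the vowel that changes, the process is progressive (perseverative).

progressive nasality assimilation (vowel nasalisation)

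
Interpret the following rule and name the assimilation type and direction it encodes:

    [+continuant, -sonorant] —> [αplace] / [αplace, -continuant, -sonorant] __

progressive place assimilation

The shared variable α links the value of the place features (abbreviated [place]) on the target to the same value on the neighbouring segment, so place is the feature that assimilates.
The conditioning segment sits to the left of the focus bar, meaning the trigger precedes the segment that changes — progressive assimilation.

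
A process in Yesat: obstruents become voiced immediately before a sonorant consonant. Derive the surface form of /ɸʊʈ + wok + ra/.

/ʈ/ is a voiceless retroflex stop. The following trigger /w/ is voiced, so /ʈ/ must become voiced as well.
The voiced retroflex stop is [ɖ], so /ʈ/ → [ɖ].
The same rule applies at the second boundary: /k/ → [g] next to /r/.

[ɸʊɖwogra]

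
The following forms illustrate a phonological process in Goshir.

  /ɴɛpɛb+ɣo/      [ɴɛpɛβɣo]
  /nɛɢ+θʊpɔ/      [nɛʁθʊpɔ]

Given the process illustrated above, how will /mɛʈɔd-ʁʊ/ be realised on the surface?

[mɛʈɔzʁʊ]

The data show regressive manner assimilation: /b/ → [β] before /ɣ/; /ɢ/ → [ʁ] before /θ/. In each pair only manner changes, matching the following consonant, while place and voice stay constant.
The rule targets /d/ (voiced alveolar stop), which sits before the trigger /ʁ/ (fricative).
The voiced alveolar fricative is [z], so /d/ → [z].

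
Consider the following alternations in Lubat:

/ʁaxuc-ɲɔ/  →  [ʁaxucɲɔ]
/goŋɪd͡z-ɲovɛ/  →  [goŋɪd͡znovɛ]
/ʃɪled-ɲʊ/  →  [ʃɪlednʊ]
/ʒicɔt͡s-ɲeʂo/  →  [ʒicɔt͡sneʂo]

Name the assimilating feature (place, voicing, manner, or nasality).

The segment that alternates is /ɲ/, which surfaces as [n] when adjacent to /d͡z/.
/ɲ/ is palatal while /d͡z/ is alveolar; the output [n] is alveolar, matching the trigger — so the feature that spreads is place.
Checking the remaining alternations: /ɲ/ → [n] after /d/ (palatal → alveolar, matching alveolar); /ɲ/ → [n] after /t͡s/ (palatal → alveolar, matching alveolar) — only place changes, and always toward the preceding segment.
No alternation appears in [ʁaxucɲɔ]: there the adjacent consonants already agree in place (/ɲ/ and /c/ are both palatal), so this form is consistent with the same rule.

place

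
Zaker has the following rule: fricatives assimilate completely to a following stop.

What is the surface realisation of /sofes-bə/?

/s/ is the segment targeted by the rule; it sits immediately before /b/, so it assimilates completely and surfaces as [b].

[sofebbə]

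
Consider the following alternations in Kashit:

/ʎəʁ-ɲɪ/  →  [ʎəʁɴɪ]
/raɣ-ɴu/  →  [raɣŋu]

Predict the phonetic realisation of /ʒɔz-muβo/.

[ʒɔznuβo]

The data show progressive place assimilation: /ɲ/ → [ɴ] after /ʁ/; /ɴ/ → [ŋ] after /ɣ/. In each pair only place changes, matching the preceding consonant, while manner and voice stay constant.
/m/ is a voiced bilabial nasal. The preceding trigger /z/ is alveolar, so /m/ must become alveolar as well.
The voiced alveolar nasal is [n], so /m/ → [n].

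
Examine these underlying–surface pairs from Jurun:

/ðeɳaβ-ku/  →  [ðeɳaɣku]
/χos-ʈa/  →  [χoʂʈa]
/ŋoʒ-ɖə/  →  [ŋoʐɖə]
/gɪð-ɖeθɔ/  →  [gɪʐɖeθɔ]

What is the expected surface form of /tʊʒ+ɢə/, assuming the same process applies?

[tʊʁɢə]

The data show regressive place assimilation: /β/ → [ɣ] before /k/; /s/ → [ʂ] before /ʈ/; /ʒ/ → [ʐ] before /ɖ/; /ð/ → [ʐ] before /ɖ/. In each pair only place changes, matching the following consonant, while manner and voice stay constant.
/ʒ/ is a voiced postalveolar fricative. The following trigger /ɢ/ is uvular, so /ʒ/ must become uvular as well.
Changing only its place to uvular gives [ʁ] — the voiced uvular fricative.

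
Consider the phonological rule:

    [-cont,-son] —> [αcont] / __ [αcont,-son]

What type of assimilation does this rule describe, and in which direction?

regressive manner assimilation

The shared variable α links the value of [cont] on the target to that of the neighbouring obstruent. [cont] distinguishes stops from fricatives — a manner-of-articulation feature — so this is manner assimilation.
Since the environment is written after the underscore, the trigger follows the target; the direction is regressive.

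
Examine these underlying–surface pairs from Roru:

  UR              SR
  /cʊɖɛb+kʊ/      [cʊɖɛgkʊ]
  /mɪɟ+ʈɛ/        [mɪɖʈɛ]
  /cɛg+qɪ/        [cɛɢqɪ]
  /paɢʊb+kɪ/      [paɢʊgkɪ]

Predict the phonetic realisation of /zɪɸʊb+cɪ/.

The data show regressive place assimilation: /b/ → [g] before /k/; /ɟ/ → [ɖ] before /ʈ/; /g/ → [ɢ] before /q/. In each pair only place changes, matching the following consonant, while manner and voice stay constant.
The rule targets /b/ (voiced bilabial stop), which sits before the trigger /c/ (palatal).
A voiced palatal stop is [ɟ], so the surface segment is [ɟ].

[zɪɸʊɟcɪ]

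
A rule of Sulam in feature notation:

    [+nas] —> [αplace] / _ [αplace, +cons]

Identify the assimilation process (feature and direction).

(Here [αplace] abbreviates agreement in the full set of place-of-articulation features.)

The shared variable α links the value of the place features (abbreviated [place]) on the target to the same value on the neighbouring segment, so place is the feature that assimilates.
Since the environment is written after the underscore, the trigger follows the target; the direction is regressive.

regressive place assimilation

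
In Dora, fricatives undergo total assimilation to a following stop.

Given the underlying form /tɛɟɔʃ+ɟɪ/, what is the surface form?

/ʃ/ is the segment targeted by the rule; it sits immediately before /ɟ/, so it assimilates completely and surfaces as [ɟ].

[tɛɟɔɟɟɪ]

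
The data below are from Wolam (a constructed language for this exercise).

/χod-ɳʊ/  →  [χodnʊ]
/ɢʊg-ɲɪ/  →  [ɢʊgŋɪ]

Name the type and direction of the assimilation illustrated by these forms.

Underlying /ɳ/ is realised as [n] next to /d/; /d/ itself does not change.
/ɳ/ is retroflex while /d/ is alveolar; the output [n] is alveolar, matching the trigger — so the feature that spreads is place.
Manner and voice are unchanged, so the assimilation is partial, not total.
Checking the remaining alternation: /ɲ/ → [ŋ] after /g/ (palatal → velar, matching velar) — only place changes, and always toward the preceding segment.
Since the segment that changes follows the conditioning segment, the assimilation is progressive.

progressive place assimilation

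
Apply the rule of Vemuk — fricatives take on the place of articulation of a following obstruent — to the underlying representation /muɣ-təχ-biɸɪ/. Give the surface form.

[muztəɸbiɸɪ]

The rule targets /ɣ/ (voiced velar fricative), which sits before the trigger /t/ (alveolar).
A voiced alveolar fricative is [z], so the surface segment is [z].
At the second juncture, /χ/ likewise becomes [ɸ] adjacent to /b/.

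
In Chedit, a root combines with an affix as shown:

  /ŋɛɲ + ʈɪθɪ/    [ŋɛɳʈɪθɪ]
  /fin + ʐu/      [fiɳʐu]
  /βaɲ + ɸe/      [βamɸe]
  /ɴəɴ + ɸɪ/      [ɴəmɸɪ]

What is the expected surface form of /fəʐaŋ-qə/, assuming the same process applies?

[fəʐaɴqə]

The data show regressive place assimilation: /ɲ/ → [ɳ] before /ʈ/; /n/ → [ɳ] before /ʐ/; /ɲ/ → [m] before /ɸ/; /ɴ/ → [m] before /ɸ/. In each pair only place changes, matching the following consonant, while manner and voice stay constant.
The rule targets /ŋ/ (voiced velar nasal), which sits before the trigger /q/ (uvular).
A voiced uvular nasal is [ɴ], so the surface segment is [ɴ].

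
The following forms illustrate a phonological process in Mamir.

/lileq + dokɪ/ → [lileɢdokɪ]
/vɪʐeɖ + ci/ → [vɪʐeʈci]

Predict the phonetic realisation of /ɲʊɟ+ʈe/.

[ɲʊcʈe]

The data show regressive voicing assimilation: /q/ → [ɢ] before /d/; /ɖ/ → [ʈ] before /c/. In each pair only voicing changes, matching the following consonant, while place and manner stay constant.
The rule targets /ɟ/ (voiced palatal stop), which sits before the trigger /ʈ/ (voiceless).
Changing only its voicing to voiceless gives [c] — the voiceless palatal stop.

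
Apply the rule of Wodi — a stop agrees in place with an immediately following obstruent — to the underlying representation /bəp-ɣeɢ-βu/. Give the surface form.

[bəkɣebβu]

/p/ is a voiceless bilabial stop. The following trigger /ɣ/ is velar, so /p/ must become velar as well.
The voiceless velar stop is [k], so /p/ → [k].
At the second juncture, /ɢ/ likewise becomes [b] adjacent to /β/.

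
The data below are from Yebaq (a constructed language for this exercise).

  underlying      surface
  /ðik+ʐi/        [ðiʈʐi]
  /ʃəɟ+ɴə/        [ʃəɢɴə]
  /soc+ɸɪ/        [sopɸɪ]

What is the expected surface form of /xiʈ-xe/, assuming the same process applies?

The data show regressive place assimilation: /k/ → [ʈ] before /ʐ/; /ɟ/ → [ɢ] before /ɴ/; /c/ → [p] before /ɸ/. In each pair only place changes, matching the following consonant, while manner and voice stay constant.
/ʈ/ is a voiceless retroflex stop. The following trigger /x/ is velar, so /ʈ/ must become velar as well.
Changing only its place to velar gives [k] — the voiceless velar stop.

[xikxe]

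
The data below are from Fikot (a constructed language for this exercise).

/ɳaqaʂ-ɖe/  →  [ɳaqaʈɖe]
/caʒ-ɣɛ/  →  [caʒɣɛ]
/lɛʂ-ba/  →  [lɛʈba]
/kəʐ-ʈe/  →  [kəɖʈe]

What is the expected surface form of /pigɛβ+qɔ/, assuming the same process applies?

The data show regressive manner assimilation: /ʂ/ → [ʈ] before /ɖ/; /ʂ/ → [ʈ] before /b/; /ʐ/ → [ɖ] before /ʈ/. In each pair only manner changes, matching the following consonant, while place and voice stay constant.
No alternation appears in [caʒɣɛ]: there the adjacent consonants already agree in manner (/ʒ/ and /ɣ/ are both fricatives), so this form is consistent with the same rule.
The rule targets /β/ (voiced bilabial fricative), which sits before the trigger /q/ (stop).
The voiced bilabial stop is [b], so /β/ → [b].

[pigɛbqɔ]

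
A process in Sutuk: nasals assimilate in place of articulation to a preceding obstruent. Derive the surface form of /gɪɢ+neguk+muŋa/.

/n/ is a voiced alveolar nasal. The preceding trigger /ɢ/ is uvular, so /n/ must become uvular as well.
Changing only its place to uvular gives [ɴ] — the voiced uvular nasal.
The same rule applies at the second boundary: /m/ → [ŋ] next to /k/.

[gɪɢɴegukŋuŋa]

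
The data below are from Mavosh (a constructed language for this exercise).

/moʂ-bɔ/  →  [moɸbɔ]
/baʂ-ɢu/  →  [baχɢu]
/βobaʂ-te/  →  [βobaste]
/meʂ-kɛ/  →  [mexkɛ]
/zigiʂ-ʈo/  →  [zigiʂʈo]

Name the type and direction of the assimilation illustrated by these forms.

regressive place assimilation

The segment that alternates is /ʂ/, which surfaces as [ɸ] when adjacent to /b/.
/ʂ/ is retroflex while /b/ is bilabial; the output [ɸ] is bilabial, matching the trigger — so the feature that spreads is place.
Manner and voice are unchanged, so the assimilation is partial, not total.
Checking the remaining alternations: /ʂ/ → [χ] before /ɢ/ (retroflex → uvular, matching uvular); /ʂ/ → [s] before /t/ (retroflex → alveolar, matching alveolar); /ʂ/ → [x] before /k/ (retroflex → velar, matching velar) — only place changes, and always toward the following segment.
Nothing changes in [zigiʂʈo]: there the adjacent consonants already agree in place (/ʂ/ and /ʈ/ are both retroflex), so this form is consistent with the same rule.
Since the segment that changes precedes the conditioning segment, the assimilation is regressive.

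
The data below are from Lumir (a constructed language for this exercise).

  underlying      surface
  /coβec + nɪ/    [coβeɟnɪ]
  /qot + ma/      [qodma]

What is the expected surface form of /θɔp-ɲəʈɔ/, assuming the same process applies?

The data show regressive voicing assimilation: /c/ → [ɟ] before /n/; /t/ → [d] before /m/. In each pair only voicing changes, matching the following consonant, while place and manner stay constant.
The rule targets /p/ (voiceless bilabial stop), which sits before the trigger /ɲ/ (voiced).
A voiced bilabial stop is [b], so the surface segment is [b].

[θɔbɲəʈɔ]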